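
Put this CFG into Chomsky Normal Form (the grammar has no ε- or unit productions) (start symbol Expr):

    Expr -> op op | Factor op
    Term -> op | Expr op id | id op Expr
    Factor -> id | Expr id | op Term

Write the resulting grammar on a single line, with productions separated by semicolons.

Introduce a nonterminal for each terminal appearing in a rule of length ≥ 2: X1 → op, X2 → id.
Binarize each right-hand side of length ≥ 3 by chaining fresh nonterminals (Y1, Y2, …): affected rules were Term → Expr X1 X2; Term → X2 X1 Expr.

Expr -> X1 X1 | Factor X1; Term -> op | Expr Y1 | X2 Y2; Factor -> id | Expr X2 | X1 Term; X1 -> op; X2 -> id; Y1 -> X1 X2; Y2 -> X1 Expr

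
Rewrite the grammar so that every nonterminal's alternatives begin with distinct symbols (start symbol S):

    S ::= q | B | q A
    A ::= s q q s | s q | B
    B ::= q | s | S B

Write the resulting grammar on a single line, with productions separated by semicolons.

S has alternatives sharing prefix 'q': factor to S → q S' with S' → ε | A.
A has alternatives sharing prefix 's q': factor to A → s q A' with A' → q s | ε.

S ::= B | q S'; A ::= B | s q A'; B ::= q | s | S B; S' ::= ε | A; A' ::= q s | ε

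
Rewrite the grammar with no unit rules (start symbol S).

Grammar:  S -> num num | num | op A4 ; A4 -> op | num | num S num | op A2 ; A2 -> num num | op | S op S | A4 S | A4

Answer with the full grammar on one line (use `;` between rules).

S -> num num | num | op A4; A4 -> op | num | num S num | op A2; A2 -> op | num | num S num | op A2 | num num | S op S | A4 S

Unit pairs: A2 ⇒* {A4}.
For each unit pair (A, B), copy every non-unit production of B to A, then drop all unit productions.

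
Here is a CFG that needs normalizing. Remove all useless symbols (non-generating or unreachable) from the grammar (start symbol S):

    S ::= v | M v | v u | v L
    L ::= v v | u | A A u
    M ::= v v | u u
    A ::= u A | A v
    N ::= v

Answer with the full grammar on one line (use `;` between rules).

S ::= v | M v | v u | v L; L ::= v v | u; M ::= v v | u u

Generating nonterminals: {L, M, N, S}.
Reachable from S after that: {L, M, S}.
Removed useless symbols: {A, N} and every production mentioning them.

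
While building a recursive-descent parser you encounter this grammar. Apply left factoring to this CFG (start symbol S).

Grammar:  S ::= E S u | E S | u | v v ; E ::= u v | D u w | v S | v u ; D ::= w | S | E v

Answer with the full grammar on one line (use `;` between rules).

S has alternatives sharing prefix 'E S': factor to S → E S S' with S' → u | ε.
E has alternatives sharing prefix 'v': factor to E → v E' with E' → S | u.

S ::= u | v v | E S S'; E ::= u v | D u w | v E'; D ::= w | S | E v; S' ::= u | ε; E' ::= S | u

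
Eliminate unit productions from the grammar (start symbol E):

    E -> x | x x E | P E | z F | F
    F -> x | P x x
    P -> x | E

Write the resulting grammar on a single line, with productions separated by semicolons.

Unit pairs: E ⇒* {F}; P ⇒* {E, F}.
Replace each nonterminal's rules with the union of the non-unit rules of every nonterminal it unit-derives.

E -> x | x x E | P E | z F | P x x; F -> x | P x x; P -> x | x x E | P E | z F | P x x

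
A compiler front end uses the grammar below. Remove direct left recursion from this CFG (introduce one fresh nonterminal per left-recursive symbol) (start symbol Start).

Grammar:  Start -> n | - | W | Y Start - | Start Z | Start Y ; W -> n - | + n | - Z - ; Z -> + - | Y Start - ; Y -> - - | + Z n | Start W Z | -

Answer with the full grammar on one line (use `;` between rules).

Start -> n Start1 | - Start1 | W Start1 | Y Start - Start1; W -> n - | + n | - Z -; Z -> + - | Y Start -; Y -> - - | + Z n | Start W Z | -; Start1 -> Z Start1 | Y Start1 | ε

Start is directly left-recursive.
For Start: α = {Z, Y}, β = {n, -, W, Y Start -}. Rewrite as Start → β Start1 and Start1 → α Start1 | ε.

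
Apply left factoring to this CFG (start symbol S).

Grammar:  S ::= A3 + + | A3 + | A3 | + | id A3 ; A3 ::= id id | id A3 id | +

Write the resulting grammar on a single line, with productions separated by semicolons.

S has alternatives sharing prefix 'A3': factor to S → A3 S' with S' → + + | + | ε.
A3 has alternatives sharing prefix 'id': factor to A3 → id A3' with A3' → id | A3 id.
S' has alternatives sharing prefix '+': factor to S' → + S'' with S'' → + | ε.

S ::= + | id A3 | A3 S'; A3 ::= + | id A3'; S' ::= ε | + S''; A3' ::= id | A3 id; S'' ::= + | ε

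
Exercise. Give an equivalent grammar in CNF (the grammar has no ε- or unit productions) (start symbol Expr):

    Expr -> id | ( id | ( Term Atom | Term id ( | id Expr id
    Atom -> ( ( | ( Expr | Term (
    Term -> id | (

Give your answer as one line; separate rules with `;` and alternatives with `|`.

Expr -> id | X1 X2 | X1 Y1 | Term Y2 | X2 Y3; Atom -> X1 X1 | X1 Expr | Term X1; Term -> id | (; X1 -> (; X2 -> id; Y1 -> Term Atom; Y2 -> X2 X1; Y3 -> Expr X2

Introduce a nonterminal for each terminal appearing in a rule of length ≥ 2: X1 → (, X2 → id.
Binarize each right-hand side of length ≥ 3 by chaining fresh nonterminals (Y1, Y2, …): affected rules were Expr → X1 Term Atom; Expr → Term X2 X1; Expr → X2 Expr X2.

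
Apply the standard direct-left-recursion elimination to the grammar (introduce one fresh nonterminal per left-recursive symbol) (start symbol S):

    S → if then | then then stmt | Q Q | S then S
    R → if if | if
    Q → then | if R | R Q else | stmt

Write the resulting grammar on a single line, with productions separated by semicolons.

S → if then S' | then then stmt S' | Q Q S'; R → if if | if; Q → then | if R | R Q else | stmt; S' → then S S' | ε

Directly left-recursive nonterminal: S.
For S: α = {then S}, β = {if then, then then stmt, Q Q}. Rewrite as S → β S' and S' → α S' | ε.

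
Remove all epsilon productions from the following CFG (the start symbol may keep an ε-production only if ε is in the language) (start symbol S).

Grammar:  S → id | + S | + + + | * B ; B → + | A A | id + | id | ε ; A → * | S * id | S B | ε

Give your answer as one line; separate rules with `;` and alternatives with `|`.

S → id | + S | + + + | * B | *; B → + | A A | A | id + | id; A → * | S * id | S B | S

Nullable nonterminals: {A, B}.
ε ∉ L(G), so no ε-production is kept.
Add the nullable-subset variants: S → * B gives * B | *. B → A A gives A A | A. A → S B gives S B | S.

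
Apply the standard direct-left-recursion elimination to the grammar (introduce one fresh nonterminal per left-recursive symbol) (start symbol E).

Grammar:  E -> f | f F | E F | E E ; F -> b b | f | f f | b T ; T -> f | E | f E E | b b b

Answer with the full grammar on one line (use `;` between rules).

E is directly left-recursive.
For E: α = {F, E}, β = {f, f F}. Rewrite as E → β E' and E' → α E' | ε.

E -> f E' | f F E'; F -> b b | f | f f | b T; T -> f | E | f E E | b b b; E' -> F E' | E E' | ε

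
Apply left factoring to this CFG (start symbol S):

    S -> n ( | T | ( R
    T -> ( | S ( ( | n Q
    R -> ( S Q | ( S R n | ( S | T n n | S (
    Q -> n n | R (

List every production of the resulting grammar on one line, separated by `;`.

S -> n ( | T | ( R; T -> ( | S ( ( | n Q; R -> T n n | S ( | ( S R'; Q -> n n | R (; R' -> Q | R n | eps

R has alternatives sharing prefix '( S': factor to R → ( S R' with R' → Q | R n | ε.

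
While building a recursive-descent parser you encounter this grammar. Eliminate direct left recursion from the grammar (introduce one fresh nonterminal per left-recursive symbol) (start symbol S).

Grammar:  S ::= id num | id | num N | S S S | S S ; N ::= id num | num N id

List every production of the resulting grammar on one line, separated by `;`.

S is directly left-recursive.
For S: α = {S S, S}, β = {id num, id, num N}. Rewrite as S → β S' and S' → α S' | ε.

S ::= id num S' | id S' | num N S'; N ::= id num | num N id; S' ::= S S S' | S S' | eps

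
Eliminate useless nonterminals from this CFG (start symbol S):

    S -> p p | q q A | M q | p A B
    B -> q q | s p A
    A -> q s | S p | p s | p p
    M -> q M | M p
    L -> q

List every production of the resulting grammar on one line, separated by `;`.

Generating nonterminals: {A, B, L, S}.
Reachable from S after that: {A, B, S}.
Removed useless symbols: {L, M} and every production mentioning them.

S -> p p | q q A | p A B; B -> q q | s p A; A -> q s | S p | p s | p p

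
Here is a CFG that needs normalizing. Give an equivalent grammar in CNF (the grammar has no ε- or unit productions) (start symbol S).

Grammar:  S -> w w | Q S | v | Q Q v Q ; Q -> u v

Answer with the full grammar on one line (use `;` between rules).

S -> X1 X1 | Q S | v | Q Y1; Q -> X3 X2; X1 -> w; X2 -> v; X3 -> u; Y1 -> Q Y2; Y2 -> X2 Q

Introduce a nonterminal for each terminal appearing in a rule of length ≥ 2: X1 → w, X2 → v, X3 → u.
Binarize each right-hand side of length ≥ 3 by chaining fresh nonterminals (Y1, Y2, …): affected rules were S → Q Q X2 Q.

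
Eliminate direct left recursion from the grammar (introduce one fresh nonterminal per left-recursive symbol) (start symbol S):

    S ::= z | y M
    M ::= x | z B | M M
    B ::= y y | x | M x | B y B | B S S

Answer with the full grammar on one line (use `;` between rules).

S ::= z | y M; M ::= x M' | z B M'; B ::= y y B' | x B' | M x B'; M' ::= M M' | ε; B' ::= y B B' | S S B' | ε

Left recursion appears on M, B.
For M: α = {M}, β = {x, z B}. Rewrite as M → β M' and M' → α M' | ε.
For B: α = {y B, S S}, β = {y y, x, M x}. Rewrite as B → β B' and B' → α B' | ε.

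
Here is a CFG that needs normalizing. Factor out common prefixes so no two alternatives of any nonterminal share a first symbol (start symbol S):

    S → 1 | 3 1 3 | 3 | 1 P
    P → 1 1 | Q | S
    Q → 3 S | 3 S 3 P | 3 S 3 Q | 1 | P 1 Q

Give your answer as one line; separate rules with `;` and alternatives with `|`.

S has alternatives sharing prefix '1': factor to S → 1 S' with S' → ε | P.
S has alternatives sharing prefix '3': factor to S → 3 S'' with S'' → 1 3 | ε.
Q has alternatives sharing prefix '3 S': factor to Q → 3 S Q' with Q' → ε | 3 P | 3 Q.
Q' has alternatives sharing prefix '3': factor to Q' → 3 Q'' with Q'' → P | Q.

S → 1 S' | 3 S''; P → 1 1 | Q | S; Q → 1 | P 1 Q | 3 S Q'; S' → ε | P; S'' → 1 3 | ε; Q' → ε | 3 Q''; Q'' → P | Q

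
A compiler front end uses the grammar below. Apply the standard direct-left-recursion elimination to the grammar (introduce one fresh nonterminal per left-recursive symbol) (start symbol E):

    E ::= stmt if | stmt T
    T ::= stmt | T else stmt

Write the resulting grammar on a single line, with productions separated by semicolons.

E ::= stmt if | stmt T; T ::= stmt T'; T' ::= else stmt T' | eps

T is directly left-recursive.
For T: α = {else stmt}, β = {stmt}. Rewrite as T → β T' and T' → α T' | ε.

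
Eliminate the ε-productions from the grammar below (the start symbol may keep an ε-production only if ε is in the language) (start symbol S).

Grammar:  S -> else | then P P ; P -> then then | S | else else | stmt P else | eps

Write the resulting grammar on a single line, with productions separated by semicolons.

S -> else | then P P | then P | then; P -> then then | S | else else | stmt P else | stmt else

Nullable set = {P}.
ε ∉ L(G), so no ε-production is kept.
Add the nullable-subset variants: S → then P P gives then P P | then P | then. P → stmt P else gives stmt P else | stmt else.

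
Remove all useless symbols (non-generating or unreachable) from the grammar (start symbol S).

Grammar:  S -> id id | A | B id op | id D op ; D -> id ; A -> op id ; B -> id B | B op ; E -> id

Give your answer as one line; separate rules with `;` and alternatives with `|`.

S -> id id | A | id D op; D -> id; A -> op id

Generating nonterminals: {A, D, E, S}.
Reachable from S after that: {A, D, S}.
Removed useless symbols: {B, E} and every production mentioning them.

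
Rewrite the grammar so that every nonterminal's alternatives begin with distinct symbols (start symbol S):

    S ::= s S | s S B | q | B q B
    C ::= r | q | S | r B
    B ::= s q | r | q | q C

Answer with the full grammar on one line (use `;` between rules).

S has alternatives sharing prefix 's S': factor to S → s S S' with S' → ε | B.
C has alternatives sharing prefix 'r': factor to C → r C' with C' → ε | B.
B has alternatives sharing prefix 'q': factor to B → q B' with B' → ε | C.

S ::= q | B q B | s S S'; C ::= q | S | r C'; B ::= s q | r | q B'; S' ::= epsilon | B; C' ::= epsilon | B; B' ::= epsilon | C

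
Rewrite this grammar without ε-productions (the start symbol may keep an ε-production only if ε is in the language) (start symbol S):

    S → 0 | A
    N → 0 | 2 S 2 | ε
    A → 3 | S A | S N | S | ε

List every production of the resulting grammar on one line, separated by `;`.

S → 0 | A | ε; N → 0 | 2 S 2 | 2 2; A → 3 | S A | S | S N | N

Nullable set = {A, N, S}.
ε ∈ L(G) since S is nullable, so keep S → ε.
Expand every rule over subsets of its nullable positions: N → 2 S 2 gives 2 S 2 | 2 2. A → S A gives S A | S. A → S N gives S N | N.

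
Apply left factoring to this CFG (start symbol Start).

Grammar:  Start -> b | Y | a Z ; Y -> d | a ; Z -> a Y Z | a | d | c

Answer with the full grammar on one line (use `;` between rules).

Z has alternatives sharing prefix 'a': factor to Z → a Z1 with Z1 → Y Z | ε.

Start -> b | Y | a Z; Y -> d | a; Z -> d | c | a Z1; Z1 -> Y Z | eps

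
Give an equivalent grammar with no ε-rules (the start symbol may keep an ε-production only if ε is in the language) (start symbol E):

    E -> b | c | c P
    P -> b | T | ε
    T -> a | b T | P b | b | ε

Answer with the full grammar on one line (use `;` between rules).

Nullable nonterminals: {P, T}.
ε ∉ L(G), so no ε-production is kept.
For each production, add variants omitting each subset of nullable occurrences: T → b T gives b T | b.

E -> b | c | c P; P -> b | T; T -> a | b T | b | P b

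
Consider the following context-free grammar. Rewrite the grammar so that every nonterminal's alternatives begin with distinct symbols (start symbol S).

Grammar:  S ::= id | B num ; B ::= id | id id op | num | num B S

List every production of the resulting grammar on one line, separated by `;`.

B has alternatives sharing prefix 'id': factor to B → id B' with B' → ε | id op.
B has alternatives sharing prefix 'num': factor to B → num B'' with B'' → ε | B S.

S ::= id | B num; B ::= id B' | num B''; B' ::= eps | id op; B'' ::= eps | B S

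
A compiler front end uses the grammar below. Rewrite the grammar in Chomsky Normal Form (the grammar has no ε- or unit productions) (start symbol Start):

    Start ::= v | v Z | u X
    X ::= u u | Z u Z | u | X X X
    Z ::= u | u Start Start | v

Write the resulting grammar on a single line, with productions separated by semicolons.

Introduce a nonterminal for each terminal appearing in a rule of length ≥ 2: X1 → v, X2 → u.
Binarize each right-hand side of length ≥ 3 by chaining fresh nonterminals (Y1, Y2, …): affected rules were X → Z X2 Z; X → X X X; Z → X2 Start Start.

Start ::= v | X1 Z | X2 X; X ::= X2 X2 | Z Y1 | u | X Y2; Z ::= u | X2 Y3 | v; X1 ::= v; X2 ::= u; Y1 ::= X2 Z; Y2 ::= X X; Y3 ::= Start Start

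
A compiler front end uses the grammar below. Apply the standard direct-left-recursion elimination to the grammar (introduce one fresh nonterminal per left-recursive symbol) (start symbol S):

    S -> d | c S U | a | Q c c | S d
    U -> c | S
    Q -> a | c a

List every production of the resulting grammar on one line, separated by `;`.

S -> d S' | c S U S' | a S' | Q c c S'; U -> c | S; Q -> a | c a; S' -> d S' | eps

Directly left-recursive nonterminal: S.
For S: α = {d}, β = {d, c S U, a, Q c c}. Rewrite as S → β S' and S' → α S' | ε.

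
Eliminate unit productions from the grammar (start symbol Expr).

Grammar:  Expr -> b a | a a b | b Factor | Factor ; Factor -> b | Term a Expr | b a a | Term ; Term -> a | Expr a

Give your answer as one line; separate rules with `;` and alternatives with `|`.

Unit pairs: Expr ⇒* {Factor, Term}; Factor ⇒* {Term}.
For every A with A ⇒* B via unit rules, add B's non-unit alternatives to A; then delete every rule of the form X → Y.

Expr -> a | Expr a | b | Term a Expr | b a a | b a | a a b | b Factor; Factor -> a | Expr a | b | Term a Expr | b a a; Term -> a | Expr a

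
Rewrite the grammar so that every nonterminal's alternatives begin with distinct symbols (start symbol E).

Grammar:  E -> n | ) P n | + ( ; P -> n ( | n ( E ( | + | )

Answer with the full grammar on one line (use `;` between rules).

E -> n | ) P n | + (; P -> + | ) | n ( P'; P' -> ε | E (

P has alternatives sharing prefix 'n (': factor to P → n ( P' with P' → ε | E (.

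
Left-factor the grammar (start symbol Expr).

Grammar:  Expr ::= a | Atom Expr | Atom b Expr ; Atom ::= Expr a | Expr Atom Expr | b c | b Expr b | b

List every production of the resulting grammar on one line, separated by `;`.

Expr ::= a | Atom Expr1; Atom ::= b Atom1 | Expr Atom2; Expr1 ::= Expr | b Expr; Atom1 ::= c | Expr b | ε; Atom2 ::= a | Atom Expr

Expr has alternatives sharing prefix 'Atom': factor to Expr → Atom Expr1 with Expr1 → Expr | b Expr.
Atom has alternatives sharing prefix 'b': factor to Atom → b Atom1 with Atom1 → c | Expr b | ε.
Atom has alternatives sharing prefix 'Expr': factor to Atom → Expr Atom2 with Atom2 → a | Atom Expr.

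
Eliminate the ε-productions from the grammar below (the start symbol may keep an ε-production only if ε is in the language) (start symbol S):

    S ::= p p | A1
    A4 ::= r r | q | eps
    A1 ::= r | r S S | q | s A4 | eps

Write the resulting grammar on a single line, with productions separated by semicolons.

S ::= p p | A1 | ε; A4 ::= r r | q; A1 ::= r | r S S | r S | q | s A4 | s

The nullable symbols are {A1, A4, S}.
ε ∈ L(G) since S is nullable, so keep S → ε.
Expand every rule over subsets of its nullable positions: A1 → r S S gives r S S | r S. A1 → s A4 gives s A4 | s.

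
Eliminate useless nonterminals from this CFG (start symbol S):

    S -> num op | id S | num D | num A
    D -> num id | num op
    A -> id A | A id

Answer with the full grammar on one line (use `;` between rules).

Generating nonterminals: {D, S}.
Reachable from S after that: {D, S}.
Removed useless symbols: {A} and every production mentioning them.

S -> num op | id S | num D; D -> num id | num op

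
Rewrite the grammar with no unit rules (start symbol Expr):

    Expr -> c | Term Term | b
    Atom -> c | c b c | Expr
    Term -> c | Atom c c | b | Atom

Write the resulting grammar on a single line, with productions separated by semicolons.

Unit pairs: Atom ⇒* {Expr}; Term ⇒* {Atom, Expr}.
For each unit pair (A, B), copy every non-unit production of B to A, then drop all unit productions.

Expr -> c | Term Term | b; Atom -> c | c b c | Term Term | b; Term -> c | Atom c c | b | c b c | Term Term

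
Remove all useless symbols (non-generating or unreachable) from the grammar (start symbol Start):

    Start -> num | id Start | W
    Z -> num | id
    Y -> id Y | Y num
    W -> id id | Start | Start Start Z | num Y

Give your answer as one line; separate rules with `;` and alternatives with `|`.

Generating nonterminals: {Start, W, Z}.
Reachable from Start after that: {Start, W, Z}.
Removed useless symbols: {Y} and every production mentioning them.

Start -> num | id Start | W; Z -> num | id; W -> id id | Start | Start Start Z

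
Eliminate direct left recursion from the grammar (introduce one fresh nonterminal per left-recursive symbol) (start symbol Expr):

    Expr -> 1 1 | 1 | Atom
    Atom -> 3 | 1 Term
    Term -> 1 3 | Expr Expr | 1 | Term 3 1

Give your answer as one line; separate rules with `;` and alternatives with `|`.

Directly left-recursive nonterminal: Term.
For Term: α = {3 1}, β = {1 3, Expr Expr, 1}. Rewrite as Term → β Term1 and Term1 → α Term1 | ε.

Expr -> 1 1 | 1 | Atom; Atom -> 3 | 1 Term; Term -> 1 3 Term1 | Expr Expr Term1 | 1 Term1; Term1 -> 3 1 Term1 | eps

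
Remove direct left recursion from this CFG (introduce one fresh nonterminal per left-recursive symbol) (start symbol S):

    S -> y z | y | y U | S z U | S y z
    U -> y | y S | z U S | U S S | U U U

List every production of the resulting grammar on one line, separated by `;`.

Left recursion appears on S, U.
For S: α = {z U, y z}, β = {y z, y, y U}. Rewrite as S → β S' and S' → α S' | ε.
For U: α = {S S, U U}, β = {y, y S, z U S}. Rewrite as U → β U' and U' → α U' | ε.

S -> y z S' | y S' | y U S'; U -> y U' | y S U' | z U S U'; S' -> z U S' | y z S' | ε; U' -> S S U' | U U U' | ε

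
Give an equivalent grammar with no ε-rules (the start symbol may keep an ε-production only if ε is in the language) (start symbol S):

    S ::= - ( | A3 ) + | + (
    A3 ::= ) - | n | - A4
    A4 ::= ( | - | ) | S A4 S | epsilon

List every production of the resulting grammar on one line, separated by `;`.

Nullable set = {A4}.
ε ∉ L(G), so no ε-production is kept.
For each production, add variants omitting each subset of nullable occurrences: A3 → - A4 gives - A4 | -. A4 → S A4 S gives S A4 S | S S.

S ::= - ( | A3 ) + | + (; A3 ::= ) - | n | - A4 | -; A4 ::= ( | - | ) | S A4 S | S S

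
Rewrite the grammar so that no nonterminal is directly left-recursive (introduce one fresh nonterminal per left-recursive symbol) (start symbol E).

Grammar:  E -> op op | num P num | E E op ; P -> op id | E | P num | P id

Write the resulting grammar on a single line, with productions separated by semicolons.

E -> op op E' | num P num E'; P -> op id P' | E P'; E' -> E op E' | ε; P' -> num P' | id P' | ε

Left recursion appears on E, P.
For E: α = {E op}, β = {op op, num P num}. Rewrite as E → β E' and E' → α E' | ε.
For P: α = {num, id}, β = {op id, E}. Rewrite as P → β P' and P' → α P' | ε.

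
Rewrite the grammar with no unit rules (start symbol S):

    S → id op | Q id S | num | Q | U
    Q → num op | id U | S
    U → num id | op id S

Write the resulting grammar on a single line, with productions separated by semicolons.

S → num id | op id S | id op | Q id S | num | num op | id U; Q → num id | op id S | id op | Q id S | num | num op | id U; U → num id | op id S

Unit pairs: Q ⇒* {S, U}; S ⇒* {Q, U}.
For every A with A ⇒* B via unit rules, add B's non-unit alternatives to A; then delete every rule of the form X → Y.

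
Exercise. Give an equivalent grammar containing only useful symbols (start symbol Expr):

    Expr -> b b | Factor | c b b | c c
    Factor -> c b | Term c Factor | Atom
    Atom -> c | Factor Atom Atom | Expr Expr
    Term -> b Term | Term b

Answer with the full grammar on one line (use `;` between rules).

Generating nonterminals: {Atom, Expr, Factor}.
Reachable from Expr after that: {Atom, Expr, Factor}.
Removed useless symbols: {Term} and every production mentioning them.

Expr -> b b | Factor | c b b | c c; Factor -> c b | Atom; Atom -> c | Factor Atom Atom | Expr Expr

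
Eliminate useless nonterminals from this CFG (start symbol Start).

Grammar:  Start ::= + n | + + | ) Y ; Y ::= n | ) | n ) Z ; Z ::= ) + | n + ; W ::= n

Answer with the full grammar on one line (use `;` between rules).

Generating nonterminals: {Start, W, Y, Z}.
Reachable from Start after that: {Start, Y, Z}.
Removed useless symbols: {W} and every production mentioning them.

Start ::= + n | + + | ) Y; Y ::= n | ) | n ) Z; Z ::= ) + | n +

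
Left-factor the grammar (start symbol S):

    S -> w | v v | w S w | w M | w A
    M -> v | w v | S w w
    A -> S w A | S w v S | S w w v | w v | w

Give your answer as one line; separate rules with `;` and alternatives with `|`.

S has alternatives sharing prefix 'w': factor to S → w S' with S' → ε | S w | M | A.
A has alternatives sharing prefix 'S w': factor to A → S w A' with A' → A | v S | w v.
A has alternatives sharing prefix 'w': factor to A → w A'' with A'' → v | ε.

S -> v v | w S'; M -> v | w v | S w w; A -> S w A' | w A''; S' -> epsilon | S w | M | A; A' -> A | v S | w v; A'' -> v | epsilon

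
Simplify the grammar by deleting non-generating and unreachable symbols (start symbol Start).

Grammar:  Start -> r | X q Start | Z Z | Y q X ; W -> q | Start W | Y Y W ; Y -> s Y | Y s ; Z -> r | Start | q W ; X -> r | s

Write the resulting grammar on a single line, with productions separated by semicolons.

Generating nonterminals: {Start, W, X, Z}.
Reachable from Start after that: {Start, W, X, Z}.
Removed useless symbols: {Y} and every production mentioning them.

Start -> r | X q Start | Z Z; W -> q | Start W; Z -> r | Start | q W; X -> r | s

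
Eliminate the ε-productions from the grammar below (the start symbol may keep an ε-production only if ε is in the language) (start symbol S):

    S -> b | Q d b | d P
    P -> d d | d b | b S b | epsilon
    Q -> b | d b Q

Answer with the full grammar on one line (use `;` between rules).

The nullable symbols are {P}.
ε ∉ L(G), so no ε-production is kept.
For each production, add variants omitting each subset of nullable occurrences: S → d P gives d P | d.

S -> b | Q d b | d P | d; P -> d d | d b | b S b; Q -> b | d b Q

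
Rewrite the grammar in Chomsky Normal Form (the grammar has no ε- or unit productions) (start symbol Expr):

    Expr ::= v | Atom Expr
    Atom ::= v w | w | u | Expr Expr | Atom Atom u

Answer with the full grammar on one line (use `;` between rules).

Expr ::= v | Atom Expr; Atom ::= X1 X2 | w | u | Expr Expr | Atom Y1; X1 ::= v; X2 ::= w; X3 ::= u; Y1 ::= Atom X3

Introduce a nonterminal for each terminal appearing in a rule of length ≥ 2: X1 → v, X2 → w, X3 → u.
Binarize each right-hand side of length ≥ 3 by chaining fresh nonterminals (Y1, Y2, …): affected rules were Atom → Atom Atom X3.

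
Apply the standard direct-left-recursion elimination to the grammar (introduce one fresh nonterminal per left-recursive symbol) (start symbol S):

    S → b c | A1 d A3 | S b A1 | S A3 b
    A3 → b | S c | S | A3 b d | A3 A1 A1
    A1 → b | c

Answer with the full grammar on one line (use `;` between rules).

Directly left-recursive nonterminals: S, A3.
For S: α = {b A1, A3 b}, β = {b c, A1 d A3}. Rewrite as S → β S' and S' → α S' | ε.
For A3: α = {b d, A1 A1}, β = {b, S c, S}. Rewrite as A3 → β A3' and A3' → α A3' | ε.

S → b c S' | A1 d A3 S'; A3 → b A3' | S c A3' | S A3'; A1 → b | c; S' → b A1 S' | A3 b S' | ε; A3' → b d A3' | A1 A1 A3' | ε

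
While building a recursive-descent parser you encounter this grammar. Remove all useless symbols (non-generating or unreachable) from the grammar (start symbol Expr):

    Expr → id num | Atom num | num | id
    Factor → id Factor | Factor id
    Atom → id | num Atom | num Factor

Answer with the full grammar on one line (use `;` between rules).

Expr → id num | Atom num | num | id; Atom → id | num Atom

Generating nonterminals: {Atom, Expr}.
Reachable from Expr after that: {Atom, Expr}.
Removed useless symbols: {Factor} and every production mentioning them.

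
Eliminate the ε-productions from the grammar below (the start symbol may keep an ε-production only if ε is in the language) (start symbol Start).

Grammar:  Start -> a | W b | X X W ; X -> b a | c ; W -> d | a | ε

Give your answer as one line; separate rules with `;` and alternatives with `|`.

Nullable set = {W}.
ε ∉ L(G), so no ε-production is kept.
Add the nullable-subset variants: Start → W b gives W b | b. Start → X X W gives X X W | X X.

Start -> a | W b | b | X X W | X X; X -> b a | c; W -> d | a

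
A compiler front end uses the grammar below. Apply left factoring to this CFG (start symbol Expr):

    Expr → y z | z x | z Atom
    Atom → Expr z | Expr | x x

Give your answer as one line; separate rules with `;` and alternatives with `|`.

Expr has alternatives sharing prefix 'z': factor to Expr → z Expr1 with Expr1 → x | Atom.
Atom has alternatives sharing prefix 'Expr': factor to Atom → Expr Atom1 with Atom1 → z | ε.

Expr → y z | z Expr1; Atom → x x | Expr Atom1; Expr1 → x | Atom; Atom1 → z | eps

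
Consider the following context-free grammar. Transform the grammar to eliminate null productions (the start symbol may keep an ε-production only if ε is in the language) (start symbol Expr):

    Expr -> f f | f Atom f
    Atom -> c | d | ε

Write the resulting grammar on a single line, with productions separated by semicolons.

Nullable nonterminals: {Atom}.
ε ∉ L(G), so no ε-production is kept.

Expr -> f f | f Atom f; Atom -> c | d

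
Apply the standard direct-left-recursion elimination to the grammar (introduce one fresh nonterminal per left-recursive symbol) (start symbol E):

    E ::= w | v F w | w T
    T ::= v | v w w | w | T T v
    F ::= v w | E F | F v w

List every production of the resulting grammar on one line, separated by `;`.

Left recursion appears on T, F.
For T: α = {T v}, β = {v, v w w, w}. Rewrite as T → β T' and T' → α T' | ε.
For F: α = {v w}, β = {v w, E F}. Rewrite as F → β F' and F' → α F' | ε.

E ::= w | v F w | w T; T ::= v T' | v w w T' | w T'; F ::= v w F' | E F F'; T' ::= T v T' | ε; F' ::= v w F' | ε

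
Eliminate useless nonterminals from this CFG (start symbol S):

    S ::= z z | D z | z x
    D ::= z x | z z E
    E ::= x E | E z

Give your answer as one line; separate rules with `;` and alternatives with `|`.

Generating nonterminals: {D, S}.
Reachable from S after that: {D, S}.
Removed useless symbols: {E} and every production mentioning them.

S ::= z z | D z | z x; D ::= z x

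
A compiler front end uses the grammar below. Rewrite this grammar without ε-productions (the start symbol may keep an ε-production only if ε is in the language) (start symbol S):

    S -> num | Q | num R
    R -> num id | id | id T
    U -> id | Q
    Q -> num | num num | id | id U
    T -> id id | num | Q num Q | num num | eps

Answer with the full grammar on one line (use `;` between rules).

Nullable set = {T}.
ε ∉ L(G), so no ε-production is kept.

S -> num | Q | num R; R -> num id | id | id T; U -> id | Q; Q -> num | num num | id | id U; T -> id id | num | Q num Q | num num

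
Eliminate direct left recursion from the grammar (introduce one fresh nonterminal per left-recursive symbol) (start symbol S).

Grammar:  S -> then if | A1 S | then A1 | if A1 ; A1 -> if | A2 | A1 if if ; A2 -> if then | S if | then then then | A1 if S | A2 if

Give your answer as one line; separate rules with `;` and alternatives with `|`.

S -> then if | A1 S | then A1 | if A1; A1 -> if A1' | A2 A1'; A2 -> if then A2' | S if A2' | then then then A2' | A1 if S A2'; A1' -> if if A1' | ε; A2' -> if A2' | ε

A1, A2 are directly left-recursive.
For A1: α = {if if}, β = {if, A2}. Rewrite as A1 → β A1' and A1' → α A1' | ε.
For A2: α = {if}, β = {if then, S if, then then then, A1 if S}. Rewrite as A2 → β A2' and A2' → α A2' | ε.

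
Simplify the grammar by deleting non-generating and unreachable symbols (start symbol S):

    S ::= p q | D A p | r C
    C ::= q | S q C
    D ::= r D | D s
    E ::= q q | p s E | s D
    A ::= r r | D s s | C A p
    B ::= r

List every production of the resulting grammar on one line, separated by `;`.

Generating nonterminals: {A, B, C, E, S}.
Reachable from S after that: {C, S}.
Removed useless symbols: {A, B, D, E} and every production mentioning them.

S ::= p q | r C; C ::= q | S q C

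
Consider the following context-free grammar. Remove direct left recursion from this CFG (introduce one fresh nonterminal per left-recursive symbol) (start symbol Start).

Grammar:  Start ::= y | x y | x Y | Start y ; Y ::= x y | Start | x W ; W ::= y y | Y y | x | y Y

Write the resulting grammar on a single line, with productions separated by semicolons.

Start ::= y Start1 | x y Start1 | x Y Start1; Y ::= x y | Start | x W; W ::= y y | Y y | x | y Y; Start1 ::= y Start1 | ε

Directly left-recursive nonterminal: Start.
For Start: α = {y}, β = {y, x y, x Y}. Rewrite as Start → β Start1 and Start1 → α Start1 | ε.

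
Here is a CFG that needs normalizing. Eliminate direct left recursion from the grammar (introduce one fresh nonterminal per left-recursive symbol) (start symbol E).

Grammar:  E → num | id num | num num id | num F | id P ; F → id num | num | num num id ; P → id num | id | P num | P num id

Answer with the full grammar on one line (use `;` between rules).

P is directly left-recursive.
For P: α = {num, num id}, β = {id num, id}. Rewrite as P → β P' and P' → α P' | ε.

E → num | id num | num num id | num F | id P; F → id num | num | num num id; P → id num P' | id P'; P' → num P' | num id P' | eps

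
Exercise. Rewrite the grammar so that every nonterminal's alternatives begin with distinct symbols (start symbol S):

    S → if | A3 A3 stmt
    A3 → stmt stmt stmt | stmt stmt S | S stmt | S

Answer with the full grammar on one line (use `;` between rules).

A3 has alternatives sharing prefix 'stmt stmt': factor to A3 → stmt stmt A3' with A3' → stmt | S.
A3 has alternatives sharing prefix 'S': factor to A3 → S A3'' with A3'' → stmt | ε.

S → if | A3 A3 stmt; A3 → stmt stmt A3' | S A3''; A3' → stmt | S; A3'' → stmt | ε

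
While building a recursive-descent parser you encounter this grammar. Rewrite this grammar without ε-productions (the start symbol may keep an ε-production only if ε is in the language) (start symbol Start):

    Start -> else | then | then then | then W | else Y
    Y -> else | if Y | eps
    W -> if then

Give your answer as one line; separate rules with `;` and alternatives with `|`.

Start -> else | then | then then | then W | else Y; Y -> else | if Y | if; W -> if then

Nullable nonterminals: {Y}.
ε ∉ L(G), so no ε-production is kept.
Expand every rule over subsets of its nullable positions: Y → if Y gives if Y | if.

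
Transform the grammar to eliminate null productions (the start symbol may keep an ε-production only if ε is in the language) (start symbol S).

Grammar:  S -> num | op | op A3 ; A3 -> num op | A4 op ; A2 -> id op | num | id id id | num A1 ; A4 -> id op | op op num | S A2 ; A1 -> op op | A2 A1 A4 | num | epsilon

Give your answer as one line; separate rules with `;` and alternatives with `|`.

S -> num | op | op A3; A3 -> num op | A4 op; A2 -> id op | num | id id id | num A1; A4 -> id op | op op num | S A2; A1 -> op op | A2 A1 A4 | A2 A4 | num

The nullable symbols are {A1}.
ε ∉ L(G), so no ε-production is kept.
Expand every rule over subsets of its nullable positions: A1 → A2 A1 A4 gives A2 A1 A4 | A2 A4.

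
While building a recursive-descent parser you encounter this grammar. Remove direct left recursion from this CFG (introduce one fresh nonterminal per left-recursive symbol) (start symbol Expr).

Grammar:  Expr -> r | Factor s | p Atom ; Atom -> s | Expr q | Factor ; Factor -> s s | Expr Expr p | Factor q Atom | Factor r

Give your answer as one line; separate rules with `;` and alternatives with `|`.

Left recursion appears on Factor.
For Factor: α = {q Atom, r}, β = {s s, Expr Expr p}. Rewrite as Factor → β Factor1 and Factor1 → α Factor1 | ε.

Expr -> r | Factor s | p Atom; Atom -> s | Expr q | Factor; Factor -> s s Factor1 | Expr Expr p Factor1; Factor1 -> q Atom Factor1 | r Factor1 | ε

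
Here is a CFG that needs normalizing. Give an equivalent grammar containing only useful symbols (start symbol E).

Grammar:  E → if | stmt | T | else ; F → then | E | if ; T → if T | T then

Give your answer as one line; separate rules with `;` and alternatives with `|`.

Generating nonterminals: {E, F}.
Reachable from E after that: {E}.
Removed useless symbols: {F, T} and every production mentioning them.

E → if | stmt | else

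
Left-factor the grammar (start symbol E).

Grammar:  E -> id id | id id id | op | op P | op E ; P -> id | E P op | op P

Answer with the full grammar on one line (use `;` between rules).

E has alternatives sharing prefix 'op': factor to E → op E' with E' → ε | P | E.
E has alternatives sharing prefix 'id id': factor to E → id id E'' with E'' → ε | id.

E -> op E' | id id E''; P -> id | E P op | op P; E' -> ε | P | E; E'' -> ε | id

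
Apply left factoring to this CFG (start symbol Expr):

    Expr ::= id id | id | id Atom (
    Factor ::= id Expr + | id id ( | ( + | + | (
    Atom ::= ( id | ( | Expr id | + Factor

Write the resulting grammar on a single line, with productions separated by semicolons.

Expr has alternatives sharing prefix 'id': factor to Expr → id Expr1 with Expr1 → id | ε | Atom (.
Factor has alternatives sharing prefix 'id': factor to Factor → id Factor1 with Factor1 → Expr + | id (.
Factor has alternatives sharing prefix '(': factor to Factor → ( Factor2 with Factor2 → + | ε.
Atom has alternatives sharing prefix '(': factor to Atom → ( Atom1 with Atom1 → id | ε.

Expr ::= id Expr1; Factor ::= + | id Factor1 | ( Factor2; Atom ::= Expr id | + Factor | ( Atom1; Expr1 ::= id | ε | Atom (; Factor1 ::= Expr + | id (; Factor2 ::= + | ε; Atom1 ::= id | ε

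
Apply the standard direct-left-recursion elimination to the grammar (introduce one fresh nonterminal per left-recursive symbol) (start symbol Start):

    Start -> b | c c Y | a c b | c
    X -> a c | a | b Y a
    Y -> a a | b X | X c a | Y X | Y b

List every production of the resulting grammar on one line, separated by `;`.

Start -> b | c c Y | a c b | c; X -> a c | a | b Y a; Y -> a a Y1 | b X Y1 | X c a Y1; Y1 -> X Y1 | b Y1 | ε

Directly left-recursive nonterminal: Y.
For Y: α = {X, b}, β = {a a, b X, X c a}. Rewrite as Y → β Y1 and Y1 → α Y1 | ε.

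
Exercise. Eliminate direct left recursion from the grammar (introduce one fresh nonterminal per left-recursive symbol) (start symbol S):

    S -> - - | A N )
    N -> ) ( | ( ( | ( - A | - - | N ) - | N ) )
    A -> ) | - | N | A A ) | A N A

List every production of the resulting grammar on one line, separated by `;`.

N, A are directly left-recursive.
For N: α = {) -, ) )}, β = {) (, ( (, ( - A, - -}. Rewrite as N → β N' and N' → α N' | ε.
For A: α = {A ), N A}, β = {), -, N}. Rewrite as A → β A' and A' → α A' | ε.

S -> - - | A N ); N -> ) ( N' | ( ( N' | ( - A N' | - - N'; A -> ) A' | - A' | N A'; N' -> ) - N' | ) ) N' | eps; A' -> A ) A' | N A A' | eps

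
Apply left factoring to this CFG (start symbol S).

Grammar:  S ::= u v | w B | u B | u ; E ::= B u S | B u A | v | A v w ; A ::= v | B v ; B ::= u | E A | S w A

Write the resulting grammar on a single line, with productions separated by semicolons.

S has alternatives sharing prefix 'u': factor to S → u S' with S' → v | B | ε.
E has alternatives sharing prefix 'B u': factor to E → B u E' with E' → S | A.

S ::= w B | u S'; E ::= v | A v w | B u E'; A ::= v | B v; B ::= u | E A | S w A; S' ::= v | B | ε; E' ::= S | A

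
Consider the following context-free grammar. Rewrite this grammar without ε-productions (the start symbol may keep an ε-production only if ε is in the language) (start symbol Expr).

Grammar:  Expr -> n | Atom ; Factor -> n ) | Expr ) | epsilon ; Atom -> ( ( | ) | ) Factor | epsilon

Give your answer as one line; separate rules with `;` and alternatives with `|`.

Expr -> n | Atom | ε; Factor -> n ) | Expr ) | ); Atom -> ( ( | ) | ) Factor

Nullable nonterminals: {Atom, Expr, Factor}.
ε ∈ L(G) since Expr is nullable, so keep Expr → ε.
For each production, add variants omitting each subset of nullable occurrences: Factor → Expr ) gives Expr ) | ).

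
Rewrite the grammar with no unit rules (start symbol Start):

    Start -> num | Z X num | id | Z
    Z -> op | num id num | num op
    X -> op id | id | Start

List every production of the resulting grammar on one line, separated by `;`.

Unit pairs: Start ⇒* {Z}; X ⇒* {Start, Z}.
For every A with A ⇒* B via unit rules, add B's non-unit alternatives to A; then delete every rule of the form X → Y.

Start -> op | num id num | num op | num | Z X num | id; Z -> op | num id num | num op; X -> op | num id num | num op | num | Z X num | id | op id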